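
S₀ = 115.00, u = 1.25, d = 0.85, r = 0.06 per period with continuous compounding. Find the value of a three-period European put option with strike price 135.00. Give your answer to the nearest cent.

14.74

Risk-neutral probability p = (e^0.06 − 0.85)/(1.25 − 0.85) = 0.2118/0.4000 = 0.5296
Terminal stock prices: S_uuu = 224.6, S_uud = 152.7, S_udd = 103.9, S_ddd = 70.62
Terminal payoffs (K − S): max(-89.61, 0) = 0, max(-17.73, 0) = 0, max(31.14, 0) = 31.14, max(64.38, 0) = 64.38
Node uu (S = 179.7): V_uu = e^(−0.06)·[0.5296·0.0000 + 0.4704·0.0000] = 0.0000
Node ud (S = 122.2): V_ud = e^(−0.06)·[0.5296·0.0000 + 0.4704·31.1406] = 13.7957
Node dd (S = 83.09): V_dd = e^(−0.06)·[0.5296·31.1406 + 0.4704·64.3756] = 44.0507
Node u (S = 143.8): V_u = e^(−0.06)·[0.5296·0.0000 + 0.4704·13.7957] = 6.1117
Node d (S = 97.75): V_d = e^(−0.06)·[0.5296·13.7957 + 0.4704·44.0507] = 26.3957
Node 0 (S = 115): V_0 = e^(−0.06)·[0.5296·6.1117 + 0.4704·26.3957] = 14.7419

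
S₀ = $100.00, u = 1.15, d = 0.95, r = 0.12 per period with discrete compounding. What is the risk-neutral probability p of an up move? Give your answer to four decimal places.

p = 0.8500

Risk-neutral probability p = (1 + 0.12 − 0.95)/(1.15 − 0.95) = 0.1700/0.2000 = 0.8500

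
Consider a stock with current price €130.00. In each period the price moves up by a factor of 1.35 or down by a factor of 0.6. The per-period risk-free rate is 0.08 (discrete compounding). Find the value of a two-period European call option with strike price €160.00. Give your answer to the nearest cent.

€27.01

Risk-neutral probability p = (1 + 0.08 − 0.6)/(1.35 − 0.6) = 0.4800/0.7500 = 0.6400
Terminal stock prices: S_uu = 236.9, S_ud = 105.3, S_dd = 46.8
Terminal payoffs (S − K): max(76.93, 0) = 76.93, max(-54.7, 0) = 0, max(-113.2, 0) = 0
Node u (S = 175.5): V_u = 1/1.08·[0.6400·76.9250 + 0.3600·0.0000] = 45.5852
Node d (S = 78): V_d = 1/1.08·[0.6400·0.0000 + 0.3600·0.0000] = 0.0000
Node 0 (S = 130): V_0 = 1/1.08·[0.6400·45.5852 + 0.3600·0.0000] = 27.0134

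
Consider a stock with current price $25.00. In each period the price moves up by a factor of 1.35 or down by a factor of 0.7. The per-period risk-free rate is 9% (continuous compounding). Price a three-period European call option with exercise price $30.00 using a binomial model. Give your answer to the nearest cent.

$5.99

Risk-neutral probability p = (e^0.09 − 0.7)/(1.35 − 0.7) = 0.3942/0.6500 = 0.6064
Terminal stock prices: S_uuu = 61.51, S_uud = 31.89, S_udd = 16.54, S_ddd = 8.575
Terminal payoffs (S − K): max(31.51, 0) = 31.51, max(1.894, 0) = 1.894, max(-13.46, 0) = 0, max(-21.43, 0) = 0
Node uu (S = 45.56): V_uu = e^(−0.09)·[0.6064·31.5094 + 0.3936·1.8938] = 18.1446
Node ud (S = 23.62): V_ud = e^(−0.09)·[0.6064·1.8938 + 0.3936·0.0000] = 1.0496
Node dd (S = 12.25): V_dd = e^(−0.09)·[0.6064·0.0000 + 0.3936·0.0000] = 0.0000
Node u (S = 33.75): V_u = e^(−0.09)·[0.6064·18.1446 + 0.3936·1.0496] = 10.4338
Node d (S = 17.5): V_d = e^(−0.09)·[0.6064·1.0496 + 0.3936·0.0000] = 0.5817
Node 0 (S = 25): V_0 = e^(−0.09)·[0.6064·10.4338 + 0.3936·0.5817] = 5.9919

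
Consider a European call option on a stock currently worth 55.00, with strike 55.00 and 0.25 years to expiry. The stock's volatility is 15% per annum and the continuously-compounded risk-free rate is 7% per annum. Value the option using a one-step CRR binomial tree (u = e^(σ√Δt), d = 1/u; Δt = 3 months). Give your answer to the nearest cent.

2.52

CRR parameters: u = e^(σ√Δt) = e^(0.15·√0.25) = 1.0779, d = 1/u = 0.9277
Per-period rate: rΔt = 0.07·0.25 = 0.0175, so R = e^0.0175 = 1.0177
Risk-neutral probability p = (e^0.0175 − 0.9277)/(1.0779 − 0.9277) = 0.0899/0.1501 = 0.5988
Terminal stock prices: S_u = 59.28, S_d = 51.03
Terminal payoffs (S − K): max(4.284, 0) = 4.284, max(-3.974, 0) = 0
Node 0 (S = 55): V_0 = e^(−0.0175)·[0.5988·4.2836 + 0.4012·0.0000] = 2.5207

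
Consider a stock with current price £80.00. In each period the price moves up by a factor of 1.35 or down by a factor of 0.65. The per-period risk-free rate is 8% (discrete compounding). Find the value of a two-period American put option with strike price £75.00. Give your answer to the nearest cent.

£9.19

Risk-neutral probability p = (1 + 0.08 − 0.65)/(1.35 − 0.65) = 0.4300/0.7000 = 0.6143
Terminal stock prices: S_uu = 145.8, S_ud = 70.2, S_dd = 33.8
Terminal payoffs (K − S): max(-70.8, 0) = 0, max(4.8, 0) = 4.8, max(41.2, 0) = 41.2
Node u (S = 108): continuation = 1/1.08·[0.6143·0.0000 + 0.3857·4.8000] = 1.7143; exercise value = 0.0000 ≤ continuation, so V_u = 1.7143
Node d (S = 52): continuation = 1/1.08·[0.6143·4.8000 + 0.3857·41.2000] = 17.4444; exercise value = 23.0000 > continuation, so V_d = 23.0000 (exercise)
Node 0 (S = 80): continuation = 1/1.08·[0.6143·1.7143 + 0.3857·23.0000] = 9.1893; exercise value = 0.0000 ≤ continuation, so V_0 = 9.1893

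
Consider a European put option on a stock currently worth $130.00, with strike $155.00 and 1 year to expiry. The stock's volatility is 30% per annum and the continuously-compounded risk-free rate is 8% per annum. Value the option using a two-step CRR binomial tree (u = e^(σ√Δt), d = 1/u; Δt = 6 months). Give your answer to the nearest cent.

$24.96

CRR parameters: u = e^(σ√Δt) = e^(0.3·√0.5) = 1.2363, d = 1/u = 0.8089
Per-period rate: rΔt = 0.08·0.5 = 0.04, so R = e^0.04 = 1.0408
Risk-neutral probability p = (e^0.04 − 0.8089)/(1.2363 − 0.8089) = 0.2320/0.4275 = 0.5426
Terminal stock prices: S_uu = 198.7, S_ud = 130, S_dd = 85.05
Terminal payoffs (K − S): max(-43.7, 0) = 0, max(25, 0) = 25, max(69.95, 0) = 69.95
Node u (S = 160.7): V_u = e^(−0.04)·[0.5426·0.0000 + 0.4574·25.0000] = 10.9857
Node d (S = 105.2): V_d = e^(−0.04)·[0.5426·25.0000 + 0.4574·69.9474] = 43.7708
Node 0 (S = 130): V_0 = e^(−0.04)·[0.5426·10.9857 + 0.4574·43.7708] = 24.9616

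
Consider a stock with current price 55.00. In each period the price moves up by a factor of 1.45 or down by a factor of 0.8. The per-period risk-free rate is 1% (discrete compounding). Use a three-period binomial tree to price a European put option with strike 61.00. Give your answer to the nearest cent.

14.18

Risk-neutral probability p = (1 + 0.01 − 0.8)/(1.45 − 0.8) = 0.2100/0.6500 = 0.3231
Terminal stock prices: S_uuu = 167.7, S_uud = 92.51, S_udd = 51.04, S_ddd = 28.16
Terminal payoffs (K − S): max(-106.7, 0) = 0, max(-31.51, 0) = 0, max(9.96, 0) = 9.96, max(32.84, 0) = 32.84
Node uu (S = 115.6): V_uu = 1/1.01·[0.3231·0.0000 + 0.6769·0.0000] = 0.0000
Node ud (S = 63.8): V_ud = 1/1.01·[0.3231·0.0000 + 0.6769·9.9600] = 6.6754
Node dd (S = 35.2): V_dd = 1/1.01·[0.3231·9.9600 + 0.6769·32.8400] = 25.1960
Node u (S = 79.75): V_u = 1/1.01·[0.3231·0.0000 + 0.6769·6.6754] = 4.4740
Node d (S = 44): V_d = 1/1.01·[0.3231·6.6754 + 0.6769·25.1960] = 19.0222
Node 0 (S = 55): V_0 = 1/1.01·[0.3231·4.4740 + 0.6769·19.0222] = 14.1802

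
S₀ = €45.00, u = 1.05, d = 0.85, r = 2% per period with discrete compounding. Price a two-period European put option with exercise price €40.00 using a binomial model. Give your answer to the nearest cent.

€0.16

Risk-neutral probability p = (1 + 0.02 − 0.85)/(1.05 − 0.85) = 0.1700/0.2000 = 0.8500
Terminal stock prices: S_uu = 49.61, S_ud = 40.16, S_dd = 32.51
Terminal payoffs (K − S): max(-9.613, 0) = 0, max(-0.1625, 0) = 0, max(7.488, 0) = 7.488
Node u (S = 47.25): V_u = 1/1.02·[0.8500·0.0000 + 0.1500·0.0000] = 0.0000
Node d (S = 38.25): V_d = 1/1.02·[0.8500·0.0000 + 0.1500·7.4875] = 1.1011
Node 0 (S = 45): V_0 = 1/1.02·[0.8500·0.0000 + 0.1500·1.1011] = 0.1619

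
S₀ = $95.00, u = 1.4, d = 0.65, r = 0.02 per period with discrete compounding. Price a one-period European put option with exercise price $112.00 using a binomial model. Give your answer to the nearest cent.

$24.96

Risk-neutral probability p = (1 + 0.02 − 0.65)/(1.4 − 0.65) = 0.3700/0.7500 = 0.4933
Terminal stock prices: S_u = 133, S_d = 61.75
Terminal payoffs (K − S): max(-21, 0) = 0, max(50.25, 0) = 50.25
Node 0 (S = 95): V_0 = 1/1.02·[0.4933·0.0000 + 0.5067·50.2500] = 24.9608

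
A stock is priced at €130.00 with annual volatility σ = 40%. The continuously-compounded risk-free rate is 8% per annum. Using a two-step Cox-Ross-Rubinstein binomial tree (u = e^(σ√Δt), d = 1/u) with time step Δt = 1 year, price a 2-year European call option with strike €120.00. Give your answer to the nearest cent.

€40.72

CRR parameters: u = e^(σ√Δt) = e^(0.4·√1) = 1.4918, d = 1/u = 0.6703
Per-period rate: rΔt = 0.08·1 = 0.08, so R = e^0.08 = 1.0833
Risk-neutral probability p = (e^0.08 − 0.6703)/(1.4918 − 0.6703) = 0.4130/0.8215 = 0.5027
Terminal stock prices: S_uu = 289.3, S_ud = 130, S_dd = 58.41
Terminal payoffs (S − K): max(169.3, 0) = 169.3, max(10, 0) = 10, max(-61.59, 0) = 0
Node u (S = 193.9): V_u = e^(−0.08)·[0.5027·169.3203 + 0.4973·10.0000] = 83.1632
Node d (S = 87.14): V_d = e^(−0.08)·[0.5027·10.0000 + 0.4973·0.0000] = 4.6405
Node 0 (S = 130): V_0 = e^(−0.08)·[0.5027·83.1632 + 0.4973·4.6405] = 40.7219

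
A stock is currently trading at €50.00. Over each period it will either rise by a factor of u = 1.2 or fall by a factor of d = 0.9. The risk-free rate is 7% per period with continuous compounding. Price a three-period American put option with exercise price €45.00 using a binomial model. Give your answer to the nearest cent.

Risk-neutral probability p = (e^0.07 − 0.9)/(1.2 − 0.9) = 0.1725/0.3000 = 0.5750
Terminal stock prices: S_uuu = 86.4, S_uud = 64.8, S_udd = 48.6, S_ddd = 36.45
Terminal payoffs (K − S): max(-41.4, 0) = 0, max(-19.8, 0) = 0, max(-3.6, 0) = 0, max(8.55, 0) = 8.55
Node uu (S = 72): continuation = e^(−0.07)·[0.5750·0.0000 + 0.4250·0.0000] = 0.0000; exercise value = 0.0000 ≤ continuation, so V_uu = 0.0000
Node ud (S = 54): continuation = e^(−0.07)·[0.5750·0.0000 + 0.4250·0.0000] = 0.0000; exercise value = 0.0000 ≤ continuation, so V_ud = 0.0000
Node dd (S = 40.5): continuation = e^(−0.07)·[0.5750·0.0000 + 0.4250·8.5500] = 3.3879; exercise value = 4.5000 > continuation, so V_dd = 4.5000 (exercise)
Node u (S = 60): continuation = e^(−0.07)·[0.5750·0.0000 + 0.4250·0.0000] = 0.0000; exercise value = 0.0000 ≤ continuation, so V_u = 0.0000
Node d (S = 45): continuation = e^(−0.07)·[0.5750·0.0000 + 0.4250·4.5000] = 1.7831; exercise value = 0.0000 ≤ continuation, so V_d = 1.7831
Node 0 (S = 50): continuation = e^(−0.07)·[0.5750·0.0000 + 0.4250·1.7831] = 0.7065; exercise value = 0.0000 ≤ continuation, so V_0 = 0.7065

€0.71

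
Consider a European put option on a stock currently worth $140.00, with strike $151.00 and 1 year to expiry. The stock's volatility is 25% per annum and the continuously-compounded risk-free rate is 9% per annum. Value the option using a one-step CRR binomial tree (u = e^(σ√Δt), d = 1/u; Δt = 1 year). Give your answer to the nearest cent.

CRR parameters: u = e^(σ√Δt) = e^(0.25·√1) = 1.2840, d = 1/u = 0.7788
Per-period rate: rΔt = 0.09·1 = 0.09, so R = e^0.09 = 1.0942
Risk-neutral probability p = (e^0.09 − 0.7788)/(1.2840 − 0.7788) = 0.3154/0.5052 = 0.6242
Terminal stock prices: S_u = 179.8, S_d = 109
Terminal payoffs (K − S): max(-28.76, 0) = 0, max(41.97, 0) = 41.97
Node 0 (S = 140): V_0 = e^(−0.09)·[0.6242·0.0000 + 0.3758·41.9679] = 14.4132

$14.41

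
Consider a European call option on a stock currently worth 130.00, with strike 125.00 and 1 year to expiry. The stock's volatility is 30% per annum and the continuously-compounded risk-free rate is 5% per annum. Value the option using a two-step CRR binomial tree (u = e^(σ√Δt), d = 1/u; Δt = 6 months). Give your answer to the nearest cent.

CRR parameters: u = e^(σ√Δt) = e^(0.3·√0.5) = 1.2363, d = 1/u = 0.8089
Per-period rate: rΔt = 0.05·0.5 = 0.025, so R = e^0.025 = 1.0253
Risk-neutral probability p = (e^0.025 − 0.8089)/(1.2363 − 0.8089) = 0.2165/0.4275 = 0.5064
Terminal stock prices: S_uu = 198.7, S_ud = 130, S_dd = 85.05
Terminal payoffs (S − K): max(73.7, 0) = 73.7, max(5, 0) = 5, max(-39.95, 0) = 0
Node u (S = 160.7): V_u = e^(−0.025)·[0.5064·73.7005 + 0.4936·5.0000] = 38.8067
Node d (S = 105.2): V_d = e^(−0.025)·[0.5064·5.0000 + 0.4936·0.0000] = 2.4694
Node 0 (S = 130): V_0 = e^(−0.025)·[0.5064·38.8067 + 0.4936·2.4694] = 20.3549

20.35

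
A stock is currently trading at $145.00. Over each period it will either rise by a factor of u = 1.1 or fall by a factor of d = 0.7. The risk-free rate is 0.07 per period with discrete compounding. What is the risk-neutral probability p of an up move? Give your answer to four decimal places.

p = 0.9250

Risk-neutral probability p = (1 + 0.07 − 0.7)/(1.1 − 0.7) = 0.3700/0.4000 = 0.9250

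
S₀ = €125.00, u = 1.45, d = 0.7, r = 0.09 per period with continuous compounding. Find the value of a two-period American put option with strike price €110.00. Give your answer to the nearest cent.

Risk-neutral probability p = (e^0.09 − 0.7)/(1.45 − 0.7) = 0.3942/0.7500 = 0.5256
Terminal stock prices: S_uu = 262.8, S_ud = 126.9, S_dd = 61.25
Terminal payoffs (K − S): max(-152.8, 0) = 0, max(-16.87, 0) = 0, max(48.75, 0) = 48.75
Node u (S = 181.2): continuation = e^(−0.09)·[0.5256·0.0000 + 0.4744·0.0000] = 0.0000; exercise value = 0.0000 ≤ continuation, so V_u = 0.0000
Node d (S = 87.5): continuation = e^(−0.09)·[0.5256·0.0000 + 0.4744·48.7500] = 21.1380; exercise value = 22.5000 > continuation, so V_d = 22.5000 (exercise)
Node 0 (S = 125): continuation = e^(−0.09)·[0.5256·0.0000 + 0.4744·22.5000] = 9.7560; exercise value = 0.0000 ≤ continuation, so V_0 = 9.7560

€9.76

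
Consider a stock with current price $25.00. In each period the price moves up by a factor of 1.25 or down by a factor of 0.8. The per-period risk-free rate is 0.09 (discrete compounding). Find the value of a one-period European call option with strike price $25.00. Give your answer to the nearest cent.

$3.70

Risk-neutral probability p = (1 + 0.09 − 0.8)/(1.25 − 0.8) = 0.2900/0.4500 = 0.6444
Terminal stock prices: S_u = 31.25, S_d = 20
Terminal payoffs (S − K): max(6.25, 0) = 6.25, max(-5, 0) = 0
Node 0 (S = 25): V_0 = 1/1.09·[0.6444·6.2500 + 0.3556·0.0000] = 3.6952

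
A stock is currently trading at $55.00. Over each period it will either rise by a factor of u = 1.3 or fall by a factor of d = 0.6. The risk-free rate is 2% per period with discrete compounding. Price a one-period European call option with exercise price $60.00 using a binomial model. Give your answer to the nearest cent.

Risk-neutral probability p = (1 + 0.02 − 0.6)/(1.3 − 0.6) = 0.4200/0.7000 = 0.6000
Terminal stock prices: S_u = 71.5, S_d = 33
Terminal payoffs (S − K): max(11.5, 0) = 11.5, max(-27, 0) = 0
Node 0 (S = 55): V_0 = 1/1.02·[0.6000·11.5000 + 0.4000·0.0000] = 6.7647

$6.76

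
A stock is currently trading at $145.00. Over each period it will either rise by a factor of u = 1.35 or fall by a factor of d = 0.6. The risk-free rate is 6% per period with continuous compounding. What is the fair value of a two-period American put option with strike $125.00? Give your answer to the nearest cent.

Risk-neutral probability p = (e^0.06 − 0.6)/(1.35 − 0.6) = 0.4618/0.7500 = 0.6158
Terminal stock prices: S_uu = 264.3, S_ud = 117.4, S_dd = 52.2
Terminal payoffs (K − S): max(-139.3, 0) = 0, max(7.55, 0) = 7.55, max(72.8, 0) = 72.8
Node u (S = 195.8): continuation = e^(−0.06)·[0.6158·0.0000 + 0.3842·7.5500] = 2.7319; exercise value = 0.0000 ≤ continuation, so V_u = 2.7319
Node d (S = 87): continuation = e^(−0.06)·[0.6158·7.5500 + 0.3842·72.8000] = 30.7206; exercise value = 38.0000 > continuation, so V_d = 38.0000 (exercise)
Node 0 (S = 145): continuation = e^(−0.06)·[0.6158·2.7319 + 0.3842·38.0000] = 15.3343; exercise value = 0.0000 ≤ continuation, so V_0 = 15.3343

$15.33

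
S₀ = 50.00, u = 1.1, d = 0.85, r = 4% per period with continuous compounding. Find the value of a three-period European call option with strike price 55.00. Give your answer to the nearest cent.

Risk-neutral probability p = (e^0.04 − 0.85)/(1.1 − 0.85) = 0.1908/0.2500 = 0.7632
Terminal stock prices: S_uuu = 66.55, S_uud = 51.43, S_udd = 39.74, S_ddd = 30.71
Terminal payoffs (S − K): max(11.55, 0) = 11.55, max(-3.575, 0) = 0, max(-15.26, 0) = 0, max(-24.29, 0) = 0
Node uu (S = 60.5): V_uu = e^(−0.04)·[0.7632·11.5500 + 0.2368·0.0000] = 8.4698
Node ud (S = 46.75): V_ud = e^(−0.04)·[0.7632·0.0000 + 0.2368·0.0000] = 0.0000
Node dd (S = 36.12): V_dd = e^(−0.04)·[0.7632·0.0000 + 0.2368·0.0000] = 0.0000
Node u (S = 55): V_u = e^(−0.04)·[0.7632·8.4698 + 0.2368·0.0000] = 6.2110
Node d (S = 42.5): V_d = e^(−0.04)·[0.7632·0.0000 + 0.2368·0.0000] = 0.0000
Node 0 (S = 50): V_0 = e^(−0.04)·[0.7632·6.2110 + 0.2368·0.0000] = 4.5547

4.55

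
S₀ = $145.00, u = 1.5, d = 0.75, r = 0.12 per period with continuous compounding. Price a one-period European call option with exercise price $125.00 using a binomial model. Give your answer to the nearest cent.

$41.29

Risk-neutral probability p = (e^0.12 − 0.75)/(1.5 − 0.75) = 0.3775/0.7500 = 0.5033
Terminal stock prices: S_u = 217.5, S_d = 108.8
Terminal payoffs (S − K): max(92.5, 0) = 92.5, max(-16.25, 0) = 0
Node 0 (S = 145): V_0 = e^(−0.12)·[0.5033·92.5000 + 0.4967·0.0000] = 41.2932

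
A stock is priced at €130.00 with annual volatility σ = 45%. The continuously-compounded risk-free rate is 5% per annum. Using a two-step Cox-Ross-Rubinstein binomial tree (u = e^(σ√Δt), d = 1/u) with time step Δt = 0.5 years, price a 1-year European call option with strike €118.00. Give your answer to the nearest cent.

CRR parameters: u = e^(σ√Δt) = e^(0.45·√0.5) = 1.3746, d = 1/u = 0.7275
Per-period rate: rΔt = 0.05·0.5 = 0.025, so R = e^0.025 = 1.0253
Risk-neutral probability p = (e^0.025 − 0.7275)/(1.3746 − 0.7275) = 0.2979/0.6472 = 0.4602
Terminal stock prices: S_uu = 245.7, S_ud = 130, S_dd = 68.8
Terminal payoffs (S − K): max(127.7, 0) = 127.7, max(12, 0) = 12, max(-49.2, 0) = 0
Node u (S = 178.7): V_u = e^(−0.025)·[0.4602·127.6556 + 0.5398·12.0000] = 63.6177
Node d (S = 94.57): V_d = e^(−0.025)·[0.4602·12.0000 + 0.5398·0.0000] = 5.3864
Node 0 (S = 130): V_0 = e^(−0.025)·[0.4602·63.6177 + 0.5398·5.3864] = 31.3916

€31.39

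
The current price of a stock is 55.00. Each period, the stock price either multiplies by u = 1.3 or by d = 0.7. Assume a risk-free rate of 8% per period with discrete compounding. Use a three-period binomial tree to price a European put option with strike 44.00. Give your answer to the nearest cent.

2.80

Risk-neutral probability p = (1 + 0.08 − 0.7)/(1.3 − 0.7) = 0.3800/0.6000 = 0.6333
Terminal stock prices: S_uuu = 120.8, S_uud = 65.06, S_udd = 35.03, S_ddd = 18.86
Terminal payoffs (K − S): max(-76.84, 0) = 0, max(-21.06, 0) = 0, max(8.965, 0) = 8.965, max(25.14, 0) = 25.14
Node uu (S = 92.95): V_uu = 1/1.08·[0.6333·0.0000 + 0.3667·0.0000] = 0.0000
Node ud (S = 50.05): V_ud = 1/1.08·[0.6333·0.0000 + 0.3667·8.9650] = 3.0437
Node dd (S = 26.95): V_dd = 1/1.08·[0.6333·8.9650 + 0.3667·25.1350] = 13.7907
Node u (S = 71.5): V_u = 1/1.08·[0.6333·0.0000 + 0.3667·3.0437] = 1.0333
Node d (S = 38.5): V_d = 1/1.08·[0.6333·3.0437 + 0.3667·13.7907] = 6.4669
Node 0 (S = 55): V_0 = 1/1.08·[0.6333·1.0333 + 0.3667·6.4669] = 2.8015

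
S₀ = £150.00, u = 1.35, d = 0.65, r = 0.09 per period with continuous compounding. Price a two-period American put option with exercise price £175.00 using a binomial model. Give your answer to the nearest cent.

Risk-neutral probability p = (e^0.09 − 0.65)/(1.35 − 0.65) = 0.4442/0.7000 = 0.6345
Terminal stock prices: S_uu = 273.4, S_ud = 131.6, S_dd = 63.38
Terminal payoffs (K − S): max(-98.38, 0) = 0, max(43.38, 0) = 43.38, max(111.6, 0) = 111.6
Node u (S = 202.5): continuation = e^(−0.09)·[0.6345·0.0000 + 0.3655·43.3750] = 14.4877; exercise value = 0.0000 ≤ continuation, so V_u = 14.4877
Node d (S = 97.5): continuation = e^(−0.09)·[0.6345·43.3750 + 0.3655·111.6250] = 62.4380; exercise value = 77.5000 > continuation, so V_d = 77.5000 (exercise)
Node 0 (S = 150): continuation = e^(−0.09)·[0.6345·14.4877 + 0.3655·77.5000] = 34.2875; exercise value = 25.0000 ≤ continuation, so V_0 = 34.2875

£34.29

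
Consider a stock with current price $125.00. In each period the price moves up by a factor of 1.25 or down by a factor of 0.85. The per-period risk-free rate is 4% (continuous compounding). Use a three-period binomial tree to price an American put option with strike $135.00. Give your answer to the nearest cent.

$17.00

Risk-neutral probability p = (e^0.04 − 0.85)/(1.25 − 0.85) = 0.1908/0.4000 = 0.4770
Terminal stock prices: S_uuu = 244.1, S_uud = 166, S_udd = 112.9, S_ddd = 76.77
Terminal payoffs (K − S): max(-109.1, 0) = 0, max(-31.02, 0) = 0, max(22.11, 0) = 22.11, max(58.23, 0) = 58.23
Node uu (S = 195.3): continuation = e^(−0.04)·[0.4770·0.0000 + 0.5230·0.0000] = 0.0000; exercise value = 0.0000 ≤ continuation, so V_uu = 0.0000
Node ud (S = 132.8): continuation = e^(−0.04)·[0.4770·0.0000 + 0.5230·22.1094] = 11.1092; exercise value = 2.1875 ≤ continuation, so V_ud = 11.1092
Node dd (S = 90.31): continuation = e^(−0.04)·[0.4770·22.1094 + 0.5230·58.2344] = 39.3941; exercise value = 44.6875 > continuation, so V_dd = 44.6875 (exercise)
Node u (S = 156.2): continuation = e^(−0.04)·[0.4770·0.0000 + 0.5230·11.1092] = 5.5820; exercise value = 0.0000 ≤ continuation, so V_u = 5.5820
Node d (S = 106.2): continuation = e^(−0.04)·[0.4770·11.1092 + 0.5230·44.6875] = 27.5456; exercise value = 28.7500 > continuation, so V_d = 28.7500 (exercise)
Node 0 (S = 125): continuation = e^(−0.04)·[0.4770·5.5820 + 0.5230·28.7500] = 17.0043; exercise value = 10.0000 ≤ continuation, so V_0 = 17.0043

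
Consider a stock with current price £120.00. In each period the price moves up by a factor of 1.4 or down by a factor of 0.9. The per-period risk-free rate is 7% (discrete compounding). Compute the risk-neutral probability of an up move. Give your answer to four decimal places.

Risk-neutral probability p = (1 + 0.07 − 0.9)/(1.4 − 0.9) = 0.1700/0.5000 = 0.3400

p = 0.3400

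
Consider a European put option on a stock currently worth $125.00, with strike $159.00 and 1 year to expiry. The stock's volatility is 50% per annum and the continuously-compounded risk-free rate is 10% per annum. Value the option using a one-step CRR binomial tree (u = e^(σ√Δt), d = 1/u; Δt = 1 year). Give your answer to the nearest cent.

$39.26

CRR parameters: u = e^(σ√Δt) = e^(0.5·√1) = 1.6487, d = 1/u = 0.6065
Per-period rate: rΔt = 0.1·1 = 0.1, so R = e^0.1 = 1.1052
Risk-neutral probability p = (e^0.1 − 0.6065)/(1.6487 − 0.6065) = 0.4986/1.0422 = 0.4785
Terminal stock prices: S_u = 206.1, S_d = 75.82
Terminal payoffs (K − S): max(-47.09, 0) = 0, max(83.18, 0) = 83.18
Node 0 (S = 125): V_0 = e^(−0.1)·[0.4785·0.0000 + 0.5215·83.1837] = 39.2556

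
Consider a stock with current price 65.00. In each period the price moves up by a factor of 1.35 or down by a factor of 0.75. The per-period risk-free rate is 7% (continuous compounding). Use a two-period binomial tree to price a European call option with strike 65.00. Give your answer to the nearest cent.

13.78

Risk-neutral probability p = (e^0.07 − 0.75)/(1.35 − 0.75) = 0.3225/0.6000 = 0.5375
Terminal stock prices: S_uu = 118.5, S_ud = 65.81, S_dd = 36.56
Terminal payoffs (S − K): max(53.46, 0) = 53.46, max(0.8125, 0) = 0.8125, max(-28.44, 0) = 0
Node u (S = 87.75): V_u = e^(−0.07)·[0.5375·53.4625 + 0.4625·0.8125] = 27.1444
Node d (S = 48.75): V_d = e^(−0.07)·[0.5375·0.8125 + 0.4625·0.0000] = 0.4072
Node 0 (S = 65): V_0 = e^(−0.07)·[0.5375·27.1444 + 0.4625·0.4072] = 13.7797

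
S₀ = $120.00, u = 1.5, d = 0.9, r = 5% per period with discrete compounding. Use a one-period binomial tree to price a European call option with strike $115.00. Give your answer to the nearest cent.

Risk-neutral probability p = (1 + 0.05 − 0.9)/(1.5 − 0.9) = 0.1500/0.6000 = 0.2500
Terminal stock prices: S_u = 180, S_d = 108
Terminal payoffs (S − K): max(65, 0) = 65, max(-7, 0) = 0
Node 0 (S = 120): V_0 = 1/1.05·[0.2500·65.0000 + 0.7500·0.0000] = 15.4762

$15.48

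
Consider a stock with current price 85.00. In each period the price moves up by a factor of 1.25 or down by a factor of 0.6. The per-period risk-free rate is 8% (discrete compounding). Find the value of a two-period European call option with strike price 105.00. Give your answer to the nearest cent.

Risk-neutral probability p = (1 + 0.08 − 0.6)/(1.25 − 0.6) = 0.4800/0.6500 = 0.7385
Terminal stock prices: S_uu = 132.8, S_ud = 63.75, S_dd = 30.6
Terminal payoffs (S − K): max(27.81, 0) = 27.81, max(-41.25, 0) = 0, max(-74.4, 0) = 0
Node u (S = 106.2): V_u = 1/1.08·[0.7385·27.8125 + 0.2615·0.0000] = 19.0171
Node d (S = 51): V_d = 1/1.08·[0.7385·0.0000 + 0.2615·0.0000] = 0.0000
Node 0 (S = 85): V_0 = 1/1.08·[0.7385·19.0171 + 0.2615·0.0000] = 13.0031

13.00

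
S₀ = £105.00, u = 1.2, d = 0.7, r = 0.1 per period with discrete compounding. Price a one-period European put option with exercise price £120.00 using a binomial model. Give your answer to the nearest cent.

Risk-neutral probability p = (1 + 0.1 − 0.7)/(1.2 − 0.7) = 0.4000/0.5000 = 0.8000
Terminal stock prices: S_u = 126, S_d = 73.5
Terminal payoffs (K − S): max(-6, 0) = 0, max(46.5, 0) = 46.5
Node 0 (S = 105): V_0 = 1/1.1·[0.8000·0.0000 + 0.2000·46.5000] = 8.4545

£8.45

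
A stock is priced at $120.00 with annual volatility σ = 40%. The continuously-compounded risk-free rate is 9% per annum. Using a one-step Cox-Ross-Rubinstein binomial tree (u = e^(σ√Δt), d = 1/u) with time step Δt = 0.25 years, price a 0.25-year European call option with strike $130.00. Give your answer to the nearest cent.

CRR parameters: u = e^(σ√Δt) = e^(0.4·√0.25) = 1.2214, d = 1/u = 0.8187
Per-period rate: rΔt = 0.09·0.25 = 0.0225, so R = e^0.0225 = 1.0228
Risk-neutral probability p = (e^0.0225 − 0.8187)/(1.2214 − 0.8187) = 0.2040/0.4027 = 0.5067
Terminal stock prices: S_u = 146.6, S_d = 98.25
Terminal payoffs (S − K): max(16.57, 0) = 16.57, max(-31.75, 0) = 0
Node 0 (S = 120): V_0 = e^(−0.0225)·[0.5067·16.5683 + 0.4933·0.0000] = 8.2080

$8.21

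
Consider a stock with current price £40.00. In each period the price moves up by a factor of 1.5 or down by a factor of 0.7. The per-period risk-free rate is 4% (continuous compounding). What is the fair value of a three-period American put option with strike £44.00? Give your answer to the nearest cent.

£11.06

Risk-neutral probability p = (e^0.04 − 0.7)/(1.5 − 0.7) = 0.3408/0.8000 = 0.4260
Terminal stock prices: S_uuu = 135, S_uud = 63, S_udd = 29.4, S_ddd = 13.72
Terminal payoffs (K − S): max(-91, 0) = 0, max(-19, 0) = 0, max(14.6, 0) = 14.6, max(30.28, 0) = 30.28
Node uu (S = 90): continuation = e^(−0.04)·[0.4260·0.0000 + 0.5740·0.0000] = 0.0000; exercise value = 0.0000 ≤ continuation, so V_uu = 0.0000
Node ud (S = 42): continuation = e^(−0.04)·[0.4260·0.0000 + 0.5740·14.6000] = 8.0516; exercise value = 2.0000 ≤ continuation, so V_ud = 8.0516
Node dd (S = 19.6): continuation = e^(−0.04)·[0.4260·14.6000 + 0.5740·30.2800] = 22.6747; exercise value = 24.4000 > continuation, so V_dd = 24.4000 (exercise)
Node u (S = 60): continuation = e^(−0.04)·[0.4260·0.0000 + 0.5740·8.0516] = 4.4403; exercise value = 0.0000 ≤ continuation, so V_u = 4.4403
Node d (S = 28): continuation = e^(−0.04)·[0.4260·8.0516 + 0.5740·24.4000] = 16.7517; exercise value = 16.0000 ≤ continuation, so V_d = 16.7517
Node 0 (S = 40): continuation = e^(−0.04)·[0.4260·4.4403 + 0.5740·16.7517] = 11.0557; exercise value = 4.0000 ≤ continuation, so V_0 = 11.0557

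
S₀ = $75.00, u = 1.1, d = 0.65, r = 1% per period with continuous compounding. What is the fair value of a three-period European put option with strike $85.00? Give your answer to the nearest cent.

Risk-neutral probability p = (e^0.01 − 0.65)/(1.1 − 0.65) = 0.3601/0.4500 = 0.8001
Terminal stock prices: S_uuu = 99.83, S_uud = 58.99, S_udd = 34.86, S_ddd = 20.6
Terminal payoffs (K − S): max(-14.83, 0) = 0, max(26.01, 0) = 26.01, max(50.14, 0) = 50.14, max(64.4, 0) = 64.4
Node uu (S = 90.75): V_uu = e^(−0.01)·[0.8001·0.0000 + 0.1999·26.0125] = 5.1479
Node ud (S = 53.62): V_ud = e^(−0.01)·[0.8001·26.0125 + 0.1999·50.1437] = 30.5292
Node dd (S = 31.69): V_dd = e^(−0.01)·[0.8001·50.1437 + 0.1999·64.4031] = 52.4667
Node u (S = 82.5): V_u = e^(−0.01)·[0.8001·5.1479 + 0.1999·30.5292] = 10.1196
Node d (S = 48.75): V_d = e^(−0.01)·[0.8001·30.5292 + 0.1999·52.4667] = 34.5669
Node 0 (S = 75): V_0 = e^(−0.01)·[0.8001·10.1196 + 0.1999·34.5669] = 14.8570

$14.86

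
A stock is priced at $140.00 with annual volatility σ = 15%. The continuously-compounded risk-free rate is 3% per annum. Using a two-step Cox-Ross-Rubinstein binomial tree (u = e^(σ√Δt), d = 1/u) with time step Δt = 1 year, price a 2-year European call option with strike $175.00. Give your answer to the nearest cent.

CRR parameters: u = e^(σ√Δt) = e^(0.15·√1) = 1.1618, d = 1/u = 0.8607
Per-period rate: rΔt = 0.03·1 = 0.03, so R = e^0.03 = 1.0305
Risk-neutral probability p = (e^0.03 − 0.8607)/(1.1618 − 0.8607) = 0.1697/0.3011 = 0.5637
Terminal stock prices: S_uu = 189, S_ud = 140, S_dd = 103.7
Terminal payoffs (S − K): max(13.98, 0) = 13.98, max(-35, 0) = 0, max(-71.29, 0) = 0
Node u (S = 162.7): V_u = e^(−0.03)·[0.5637·13.9802 + 0.4363·0.0000] = 7.6478
Node d (S = 120.5): V_d = e^(−0.03)·[0.5637·0.0000 + 0.4363·0.0000] = 0.0000
Node 0 (S = 140): V_0 = e^(−0.03)·[0.5637·7.6478 + 0.4363·0.0000] = 4.1837

$4.18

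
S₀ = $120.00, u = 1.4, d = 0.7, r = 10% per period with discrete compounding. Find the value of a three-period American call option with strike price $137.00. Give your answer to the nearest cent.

$35.67

Risk-neutral probability p = (1 + 0.1 − 0.7)/(1.4 − 0.7) = 0.4000/0.7000 = 0.5714
Terminal stock prices: S_uuu = 329.3, S_uud = 164.6, S_udd = 82.32, S_ddd = 41.16
Terminal payoffs (S − K): max(192.3, 0) = 192.3, max(27.64, 0) = 27.64, max(-54.68, 0) = 0, max(-95.84, 0) = 0
Node uu (S = 235.2): continuation = 1/1.1·[0.5714·192.2800 + 0.4286·27.6400] = 110.6545; exercise value = 98.2000 ≤ continuation, so V_uu = 110.6545
Node ud (S = 117.6): continuation = 1/1.1·[0.5714·27.6400 + 0.4286·0.0000] = 14.3584; exercise value = 0.0000 ≤ continuation, so V_ud = 14.3584
Node dd (S = 58.8): continuation = 1/1.1·[0.5714·0.0000 + 0.4286·0.0000] = 0.0000; exercise value = 0.0000 ≤ continuation, so V_dd = 0.0000
Node u (S = 168): continuation = 1/1.1·[0.5714·110.6545 + 0.4286·14.3584] = 63.0771; exercise value = 31.0000 ≤ continuation, so V_u = 63.0771
Node d (S = 84): continuation = 1/1.1·[0.5714·14.3584 + 0.4286·0.0000] = 7.4589; exercise value = 0.0000 ≤ continuation, so V_d = 7.4589
Node 0 (S = 120): continuation = 1/1.1·[0.5714·63.0771 + 0.4286·7.4589] = 35.6734; exercise value = 0.0000 ≤ continuation, so V_0 = 35.6734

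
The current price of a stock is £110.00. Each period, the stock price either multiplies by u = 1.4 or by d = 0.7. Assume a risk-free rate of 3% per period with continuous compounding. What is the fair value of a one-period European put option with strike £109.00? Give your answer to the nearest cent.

Risk-neutral probability p = (e^0.03 − 0.7)/(1.4 − 0.7) = 0.3305/0.7000 = 0.4721
Terminal stock prices: S_u = 154, S_d = 77
Terminal payoffs (K − S): max(-45, 0) = 0, max(32, 0) = 32
Node 0 (S = 110): V_0 = e^(−0.03)·[0.4721·0.0000 + 0.5279·32.0000] = 16.3942

£16.39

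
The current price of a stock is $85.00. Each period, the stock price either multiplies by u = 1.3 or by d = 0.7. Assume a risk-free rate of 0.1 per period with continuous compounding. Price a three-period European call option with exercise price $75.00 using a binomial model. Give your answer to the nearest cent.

Risk-neutral probability p = (e^0.1 − 0.7)/(1.3 − 0.7) = 0.4052/0.6000 = 0.6753
Terminal stock prices: S_uuu = 186.7, S_uud = 100.6, S_udd = 54.14, S_ddd = 29.15
Terminal payoffs (S − K): max(111.7, 0) = 111.7, max(25.55, 0) = 25.55, max(-20.86, 0) = 0, max(-45.85, 0) = 0
Node uu (S = 143.7): V_uu = e^(−0.1)·[0.6753·111.7450 + 0.3247·25.5550] = 75.7872
Node ud (S = 77.35): V_ud = e^(−0.1)·[0.6753·25.5550 + 0.3247·0.0000] = 15.6147
Node dd (S = 41.65): V_dd = e^(−0.1)·[0.6753·0.0000 + 0.3247·0.0000] = 0.0000
Node u (S = 110.5): V_u = e^(−0.1)·[0.6753·75.7872 + 0.3247·15.6147] = 50.8955
Node d (S = 59.5): V_d = e^(−0.1)·[0.6753·15.6147 + 0.3247·0.0000] = 9.5409
Node 0 (S = 85): V_0 = e^(−0.1)·[0.6753·50.8955 + 0.3247·9.5409] = 33.9016

$33.90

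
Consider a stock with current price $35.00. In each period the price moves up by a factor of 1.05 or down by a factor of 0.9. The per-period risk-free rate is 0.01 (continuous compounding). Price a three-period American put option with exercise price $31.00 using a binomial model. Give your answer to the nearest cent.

Risk-neutral probability p = (e^0.01 − 0.9)/(1.05 − 0.9) = 0.1101/0.1500 = 0.7337
Terminal stock prices: S_uuu = 40.52, S_uud = 34.73, S_udd = 29.77, S_ddd = 25.52
Terminal payoffs (K − S): max(-9.517, 0) = 0, max(-3.729, 0) = 0, max(1.232, 0) = 1.232, max(5.485, 0) = 5.485
Node uu (S = 38.59): continuation = e^(−0.01)·[0.7337·0.0000 + 0.2663·0.0000] = 0.0000; exercise value = 0.0000 ≤ continuation, so V_uu = 0.0000
Node ud (S = 33.08): continuation = e^(−0.01)·[0.7337·0.0000 + 0.2663·1.2325] = 0.3250; exercise value = 0.0000 ≤ continuation, so V_ud = 0.3250
Node dd (S = 28.35): continuation = e^(−0.01)·[0.7337·1.2325 + 0.2663·5.4850] = 2.3415; exercise value = 2.6500 > continuation, so V_dd = 2.6500 (exercise)
Node u (S = 36.75): continuation = e^(−0.01)·[0.7337·0.0000 + 0.2663·0.3250] = 0.0857; exercise value = 0.0000 ≤ continuation, so V_u = 0.0857
Node d (S = 31.5): continuation = e^(−0.01)·[0.7337·0.3250 + 0.2663·2.6500] = 0.9348; exercise value = 0.0000 ≤ continuation, so V_d = 0.9348
Node 0 (S = 35): continuation = e^(−0.01)·[0.7337·0.0857 + 0.2663·0.9348] = 0.3087; exercise value = 0.0000 ≤ continuation, so V_0 = 0.3087

$0.31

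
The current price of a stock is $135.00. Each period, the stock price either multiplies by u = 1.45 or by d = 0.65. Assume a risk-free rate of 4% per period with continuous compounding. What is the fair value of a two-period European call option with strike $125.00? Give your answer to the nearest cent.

Risk-neutral probability p = (e^0.04 − 0.65)/(1.45 − 0.65) = 0.3908/0.8000 = 0.4885
Terminal stock prices: S_uu = 283.8, S_ud = 127.2, S_dd = 57.04
Terminal payoffs (S − K): max(158.8, 0) = 158.8, max(2.238, 0) = 2.238, max(-67.96, 0) = 0
Node u (S = 195.8): V_u = e^(−0.04)·[0.4885·158.8375 + 0.5115·2.2375] = 75.6513
Node d (S = 87.75): V_d = e^(−0.04)·[0.4885·2.2375 + 0.5115·0.0000] = 1.0502
Node 0 (S = 135): V_0 = e^(−0.04)·[0.4885·75.6513 + 0.5115·1.0502] = 36.0237

$36.02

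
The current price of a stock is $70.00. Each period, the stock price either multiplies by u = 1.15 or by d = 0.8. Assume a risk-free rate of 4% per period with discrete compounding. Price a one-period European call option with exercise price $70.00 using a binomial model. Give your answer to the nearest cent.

$6.92

Risk-neutral probability p = (1 + 0.04 − 0.8)/(1.15 − 0.8) = 0.2400/0.3500 = 0.6857
Terminal stock prices: S_u = 80.5, S_d = 56
Terminal payoffs (S − K): max(10.5, 0) = 10.5, max(-14, 0) = 0
Node 0 (S = 70): V_0 = 1/1.04·[0.6857·10.5000 + 0.3143·0.0000] = 6.9231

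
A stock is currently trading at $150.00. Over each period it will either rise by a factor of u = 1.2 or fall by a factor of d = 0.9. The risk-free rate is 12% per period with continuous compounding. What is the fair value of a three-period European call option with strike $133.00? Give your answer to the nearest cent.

$57.44

Risk-neutral probability p = (e^0.12 − 0.9)/(1.2 − 0.9) = 0.2275/0.3000 = 0.7583
Terminal stock prices: S_uuu = 259.2, S_uud = 194.4, S_udd = 145.8, S_ddd = 109.4
Terminal payoffs (S − K): max(126.2, 0) = 126.2, max(61.4, 0) = 61.4, max(12.8, 0) = 12.8, max(-23.65, 0) = 0
Node uu (S = 216): V_uu = e^(−0.12)·[0.7583·126.2000 + 0.2417·61.4000] = 98.0396
Node ud (S = 162): V_ud = e^(−0.12)·[0.7583·61.4000 + 0.2417·12.8000] = 44.0396
Node dd (S = 121.5): V_dd = e^(−0.12)·[0.7583·12.8000 + 0.2417·0.0000] = 8.6089
Node u (S = 180): V_u = e^(−0.12)·[0.7583·98.0396 + 0.2417·44.0396] = 75.3785
Node d (S = 135): V_d = e^(−0.12)·[0.7583·44.0396 + 0.2417·8.6089] = 31.4651
Node 0 (S = 150): V_0 = e^(−0.12)·[0.7583·75.3785 + 0.2417·31.4651] = 57.4420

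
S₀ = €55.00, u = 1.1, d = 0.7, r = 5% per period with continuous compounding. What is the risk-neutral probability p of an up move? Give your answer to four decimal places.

p = 0.8782

Risk-neutral probability p = (e^0.05 − 0.7)/(1.1 − 0.7) = 0.3513/0.4000 = 0.8782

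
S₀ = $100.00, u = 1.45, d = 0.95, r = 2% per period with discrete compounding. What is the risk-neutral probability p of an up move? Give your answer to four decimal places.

Risk-neutral probability p = (1 + 0.02 − 0.95)/(1.45 − 0.95) = 0.0700/0.5000 = 0.1400

p = 0.1400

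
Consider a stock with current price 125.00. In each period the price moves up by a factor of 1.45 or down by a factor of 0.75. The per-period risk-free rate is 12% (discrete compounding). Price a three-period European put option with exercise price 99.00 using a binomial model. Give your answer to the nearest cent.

3.45

Risk-neutral probability p = (1 + 0.12 − 0.75)/(1.45 − 0.75) = 0.3700/0.7000 = 0.5286
Terminal stock prices: S_uuu = 381.1, S_uud = 197.1, S_udd = 102, S_ddd = 52.73
Terminal payoffs (K − S): max(-282.1, 0) = 0, max(-98.11, 0) = 0, max(-2.953, 0) = 0, max(46.27, 0) = 46.27
Node uu (S = 262.8): V_uu = 1/1.12·[0.5286·0.0000 + 0.4714·0.0000] = 0.0000
Node ud (S = 135.9): V_ud = 1/1.12·[0.5286·0.0000 + 0.4714·0.0000] = 0.0000
Node dd (S = 70.31): V_dd = 1/1.12·[0.5286·0.0000 + 0.4714·46.2656] = 19.4741
Node u (S = 181.2): V_u = 1/1.12·[0.5286·0.0000 + 0.4714·0.0000] = 0.0000
Node d (S = 93.75): V_d = 1/1.12·[0.5286·0.0000 + 0.4714·19.4741] = 8.1970
Node 0 (S = 125): V_0 = 1/1.12·[0.5286·0.0000 + 0.4714·8.1970] = 3.4503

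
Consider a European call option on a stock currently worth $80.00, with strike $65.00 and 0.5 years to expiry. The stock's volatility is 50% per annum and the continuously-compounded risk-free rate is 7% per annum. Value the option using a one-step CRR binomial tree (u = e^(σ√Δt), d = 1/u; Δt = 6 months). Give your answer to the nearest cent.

$21.82

CRR parameters: u = e^(σ√Δt) = e^(0.5·√0.5) = 1.4241, d = 1/u = 0.7022
Per-period rate: rΔt = 0.07·0.5 = 0.035, so R = e^0.035 = 1.0356
Risk-neutral probability p = (e^0.035 − 0.7022)/(1.4241 − 0.7022) = 0.3334/0.7219 = 0.4619
Terminal stock prices: S_u = 113.9, S_d = 56.18
Terminal payoffs (S − K): max(48.93, 0) = 48.93, max(-8.825, 0) = 0
Node 0 (S = 80): V_0 = e^(−0.035)·[0.4619·48.9295 + 0.5381·0.0000] = 21.8213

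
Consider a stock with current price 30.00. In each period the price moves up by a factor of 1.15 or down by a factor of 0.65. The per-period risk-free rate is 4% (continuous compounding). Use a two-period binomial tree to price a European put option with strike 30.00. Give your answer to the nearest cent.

Risk-neutral probability p = (e^0.04 − 0.65)/(1.15 − 0.65) = 0.3908/0.5000 = 0.7816
Terminal stock prices: S_uu = 39.67, S_ud = 22.43, S_dd = 12.68
Terminal payoffs (K − S): max(-9.675, 0) = 0, max(7.575, 0) = 7.575, max(17.32, 0) = 17.32
Node u (S = 34.5): V_u = e^(−0.04)·[0.7816·0.0000 + 0.2184·7.5750] = 1.5894
Node d (S = 19.5): V_d = e^(−0.04)·[0.7816·7.5750 + 0.2184·17.3250] = 9.3237
Node 0 (S = 30): V_0 = e^(−0.04)·[0.7816·1.5894 + 0.2184·9.3237] = 3.1498

3.15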